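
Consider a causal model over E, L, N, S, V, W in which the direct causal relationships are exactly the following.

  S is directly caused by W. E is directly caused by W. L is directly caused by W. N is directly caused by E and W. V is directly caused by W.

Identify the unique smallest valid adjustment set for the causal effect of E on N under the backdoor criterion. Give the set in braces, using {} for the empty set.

Variables eligible for adjustment (non-descendants of E, excluding E and N): {L, S, V, W}.
Backdoor paths from E to N:
  P1: E <- W -> N
The empty set is not sufficient: P1 (E <- W -> N) has no collider blocking it and no conditioned non-collider, so it is open.
Try {W}:
  P1: blocked at fork node W ∈ conditioning set.
{W} contains no descendant of E and blocks every backdoor path.
No other singleton works — e.g. {L} leaves P1 open — so {W} is the unique smallest valid adjustment set.

{W}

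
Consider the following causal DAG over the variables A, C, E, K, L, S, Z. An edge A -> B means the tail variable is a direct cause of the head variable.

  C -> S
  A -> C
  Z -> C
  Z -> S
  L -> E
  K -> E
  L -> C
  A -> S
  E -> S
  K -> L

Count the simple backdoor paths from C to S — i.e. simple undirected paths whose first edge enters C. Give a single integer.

A backdoor path from C to S is any simple undirected path whose first edge points into C (i.e. leaves C via a parent).
Parents of C: {A, L, Z}.
Enumerating:
  P1: C <- L <- K -> E -> S
  P2: C <- L -> E -> S
  P3: C <- A -> S
  P4: C <- Z -> S
That exhausts the simple backdoor paths. Count: 4.

4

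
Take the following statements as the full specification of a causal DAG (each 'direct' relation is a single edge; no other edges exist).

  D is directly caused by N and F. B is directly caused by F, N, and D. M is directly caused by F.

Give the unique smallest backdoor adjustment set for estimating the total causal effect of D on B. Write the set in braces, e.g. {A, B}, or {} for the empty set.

{F, N}

Variables eligible for adjustment (non-descendants of D, excluding D and B): {F, M, N}.
Backdoor paths from D to B:
  P1: D <- F -> B
  P2: D <- N -> B
The empty set is not sufficient: P1 (D <- F -> B) has no collider blocking it and no conditioned non-collider, so it is open.
Try {F, N}:
  P1: blocked at fork node F ∈ conditioning set.
  P2: blocked at fork node N ∈ conditioning set.
{F, N} contains no descendant of D and blocks every backdoor path.
Every element of {F, N} is needed (dropping F leaves P1 open; dropping N leaves P2 open), so no proper subset is valid.
Among all size-2 subsets of the eligible variables, only {F, N} blocks every backdoor path, so it is the unique smallest valid adjustment set.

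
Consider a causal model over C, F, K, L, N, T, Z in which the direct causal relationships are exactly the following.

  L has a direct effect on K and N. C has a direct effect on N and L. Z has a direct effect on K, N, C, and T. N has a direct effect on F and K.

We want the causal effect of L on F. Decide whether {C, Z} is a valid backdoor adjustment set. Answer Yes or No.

Backdoor paths from L to F (paths whose first edge points into L):
  P1: L <- C <- Z -> N -> F
  P2: L <- C <- Z -> K <- N -> F
  P3: L <- C -> N -> F
Condition 1 (no descendant of L in the set): holds — descendants of L are {F, K, N}; none are in {C, Z}.
Condition 2 (every backdoor path blocked by {C, Z}):
  P1: blocked at chain node C ∈ conditioning set.
  P2: blocked at chain node C ∈ conditioning set.
  P3: blocked at fork node C ∈ conditioning set.
{C, Z} satisfies the backdoor criterion.

Yes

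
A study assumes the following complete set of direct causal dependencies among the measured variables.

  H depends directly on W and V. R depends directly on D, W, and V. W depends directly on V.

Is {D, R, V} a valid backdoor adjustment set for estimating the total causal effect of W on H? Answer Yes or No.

Backdoor paths from W to H (paths whose first edge points into W):
  P1: W <- V -> H
Condition 1 (no descendant of W in the set): FAILS — R is a descendant of W.
Condition 2 (every backdoor path blocked by {D, R, V}):
  P1: blocked at fork node V ∈ conditioning set.
{D, R, V} does not satisfy the backdoor criterion.

No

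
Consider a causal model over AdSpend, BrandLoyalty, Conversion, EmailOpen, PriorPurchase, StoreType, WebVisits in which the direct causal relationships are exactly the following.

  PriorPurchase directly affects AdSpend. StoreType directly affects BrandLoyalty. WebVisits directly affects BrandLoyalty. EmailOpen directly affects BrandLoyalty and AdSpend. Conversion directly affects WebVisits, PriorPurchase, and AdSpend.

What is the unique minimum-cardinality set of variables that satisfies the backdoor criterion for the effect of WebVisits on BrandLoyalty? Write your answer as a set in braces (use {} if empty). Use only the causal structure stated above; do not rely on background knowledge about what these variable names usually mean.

Variables eligible for adjustment (non-descendants of WebVisits, excluding WebVisits and BrandLoyalty): {AdSpend, Conversion, EmailOpen, PriorPurchase, StoreType}.
Backdoor paths from WebVisits to BrandLoyalty:
  P1: WebVisits <- Conversion -> PriorPurchase -> AdSpend <- EmailOpen -> BrandLoyalty
  P2: WebVisits <- Conversion -> AdSpend <- EmailOpen -> BrandLoyalty
Each backdoor path contains an unconditioned collider, so every path is already blocked with the empty conditioning set:
  P1: blocked at collider AdSpend (neither it nor any descendant is in the conditioning set).
  P2: blocked at collider AdSpend (neither it nor any descendant is in the conditioning set).
The empty set is therefore the unique smallest valid set.

{}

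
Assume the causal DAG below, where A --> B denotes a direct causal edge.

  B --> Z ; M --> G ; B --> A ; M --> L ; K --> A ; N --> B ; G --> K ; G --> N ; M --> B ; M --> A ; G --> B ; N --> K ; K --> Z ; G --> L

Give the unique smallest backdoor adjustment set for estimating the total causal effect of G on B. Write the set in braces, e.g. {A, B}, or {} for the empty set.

{M}

Variables eligible for adjustment (non-descendants of G, excluding G and B): {M}.
Backdoor paths from G to B:
  P1: G <- M -> B
  P2: G <- M -> A <- K <- N -> B
  P3: G <- M -> A <- K -> Z <- B
  P4: G <- M -> A <- B
The empty set is not sufficient: P1 (G <- M -> B) has no collider blocking it and no conditioned non-collider, so it is open.
Try {M}:
  P1: blocked at fork node M ∈ conditioning set.
  P2: blocked at fork node M ∈ conditioning set.
  P3: blocked at fork node M ∈ conditioning set.
  P4: blocked at fork node M ∈ conditioning set.
{M} contains no descendant of G and blocks every backdoor path.
{M} is the unique smallest valid adjustment set.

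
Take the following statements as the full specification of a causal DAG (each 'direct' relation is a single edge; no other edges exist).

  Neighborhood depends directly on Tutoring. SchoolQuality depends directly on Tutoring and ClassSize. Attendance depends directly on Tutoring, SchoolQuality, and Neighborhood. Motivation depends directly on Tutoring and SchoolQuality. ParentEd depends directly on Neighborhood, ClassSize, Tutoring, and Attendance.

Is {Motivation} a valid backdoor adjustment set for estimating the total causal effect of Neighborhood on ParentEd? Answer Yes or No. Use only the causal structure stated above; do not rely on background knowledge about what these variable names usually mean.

Backdoor paths from Neighborhood to ParentEd (paths whose first edge points into Neighborhood):
  P1: Neighborhood <- Tutoring -> SchoolQuality <- ClassSize -> ParentEd
  P2: Neighborhood <- Tutoring -> SchoolQuality -> Attendance -> ParentEd
  P3: Neighborhood <- Tutoring -> Attendance <- SchoolQuality <- ClassSize -> ParentEd
  P4: Neighborhood <- Tutoring -> Attendance -> ParentEd
  P5: Neighborhood <- Tutoring -> ParentEd
  P6: Neighborhood <- Tutoring -> Motivation <- SchoolQuality <- ClassSize -> ParentEd
  P7: Neighborhood <- Tutoring -> Motivation <- SchoolQuality -> Attendance -> ParentEd
Condition 1 (no descendant of Neighborhood in the set): holds — descendants of Neighborhood are {Attendance, ParentEd}; none are in {Motivation}.
Condition 2 (every backdoor path blocked by {Motivation}):
  P1: open — collider(s) SchoolQuality are conditioned on (or have a conditioned descendant) and no non-collider on the path is in the set.
  P2: open — no interior node is in the conditioning set.
  P3: blocked at collider Attendance (neither it nor any descendant is in the conditioning set).
  P4: open — no interior node is in the conditioning set.
  P5: open — no interior node is in the conditioning set.
  P6: open — collider(s) Motivation are conditioned on (or have a conditioned descendant) and no non-collider on the path is in the set.
  P7: open — collider(s) Motivation are conditioned on (or have a conditioned descendant) and no non-collider on the path is in the set.
{Motivation} does not satisfy the backdoor criterion.

No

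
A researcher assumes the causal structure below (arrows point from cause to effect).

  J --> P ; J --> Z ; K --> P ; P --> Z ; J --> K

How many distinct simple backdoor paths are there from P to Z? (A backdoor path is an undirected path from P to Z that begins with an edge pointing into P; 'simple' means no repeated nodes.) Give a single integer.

A backdoor path from P to Z is any simple undirected path whose first edge points into P (i.e. leaves P via a parent).
Parents of P: {J, K}.
Enumerating:
  P1: P <- J -> Z
  P2: P <- K <- J -> Z
That exhausts the simple backdoor paths. Count: 2.

2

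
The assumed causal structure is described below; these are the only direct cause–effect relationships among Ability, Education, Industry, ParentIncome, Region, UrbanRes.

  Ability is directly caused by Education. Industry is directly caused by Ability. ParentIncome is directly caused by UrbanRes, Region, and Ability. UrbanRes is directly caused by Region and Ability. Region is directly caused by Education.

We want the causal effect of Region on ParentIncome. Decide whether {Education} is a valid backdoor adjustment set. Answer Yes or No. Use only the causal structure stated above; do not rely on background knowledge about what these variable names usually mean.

Yes

Backdoor paths from Region to ParentIncome (paths whose first edge points into Region):
  P1: Region <- Education -> Ability -> UrbanRes -> ParentIncome
  P2: Region <- Education -> Ability -> ParentIncome
Condition 1 (no descendant of Region in the set): holds — descendants of Region are {ParentIncome, UrbanRes}; none are in {Education}.
Condition 2 (every backdoor path blocked by {Education}):
  P1: blocked at fork node Education ∈ conditioning set.
  P2: blocked at fork node Education ∈ conditioning set.
{Education} satisfies the backdoor criterion.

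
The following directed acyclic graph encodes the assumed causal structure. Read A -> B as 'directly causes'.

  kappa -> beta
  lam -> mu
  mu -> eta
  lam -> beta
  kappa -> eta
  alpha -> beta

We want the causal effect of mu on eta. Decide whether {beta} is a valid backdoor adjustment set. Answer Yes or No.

No

Backdoor paths from mu to eta (paths whose first edge points into mu):
  P1: mu <- lam -> beta <- kappa -> eta
Condition 1 (no descendant of mu in the set): holds — descendants of mu are {eta}; none are in {beta}.
Condition 2 (every backdoor path blocked by {beta}):
  P1: open — collider(s) beta are conditioned on (or have a conditioned descendant) and no non-collider on the path is in the set.
{beta} does not satisfy the backdoor criterion.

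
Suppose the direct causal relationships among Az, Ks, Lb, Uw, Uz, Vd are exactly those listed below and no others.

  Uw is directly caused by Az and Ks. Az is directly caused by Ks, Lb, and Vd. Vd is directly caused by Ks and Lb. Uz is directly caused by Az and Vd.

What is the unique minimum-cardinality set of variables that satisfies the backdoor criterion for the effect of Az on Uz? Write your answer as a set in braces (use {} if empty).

{Vd}

Variables eligible for adjustment (non-descendants of Az, excluding Az and Uz): {Ks, Lb, Vd}.
Backdoor paths from Az to Uz:
  P1: Az <- Ks -> Vd -> Uz
  P2: Az <- Lb -> Vd -> Uz
  P3: Az <- Vd -> Uz
The empty set is not sufficient: P1 (Az <- Ks -> Vd -> Uz) has no collider blocking it and no conditioned non-collider, so it is open.
Try {Vd}:
  P1: blocked at chain node Vd ∈ conditioning set.
  P2: blocked at chain node Vd ∈ conditioning set.
  P3: blocked at fork node Vd ∈ conditioning set.
{Vd} contains no descendant of Az and blocks every backdoor path.
No other singleton works — e.g. {Ks} leaves P2 open — so {Vd} is the unique smallest valid adjustment set.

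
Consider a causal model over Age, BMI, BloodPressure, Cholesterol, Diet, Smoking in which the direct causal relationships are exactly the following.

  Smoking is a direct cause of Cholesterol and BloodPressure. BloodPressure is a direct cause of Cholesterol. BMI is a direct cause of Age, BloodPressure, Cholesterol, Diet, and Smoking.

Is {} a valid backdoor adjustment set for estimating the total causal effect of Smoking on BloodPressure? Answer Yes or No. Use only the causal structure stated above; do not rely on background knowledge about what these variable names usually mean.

No

Backdoor paths from Smoking to BloodPressure (paths whose first edge points into Smoking):
  P1: Smoking <- BMI -> BloodPressure
  P2: Smoking <- BMI -> Cholesterol <- BloodPressure
Condition 1 (no descendant of Smoking in the set): holds — descendants of Smoking are {BloodPressure, Cholesterol}; none are in {}.
Condition 2 (every backdoor path blocked by {}):
  P1: open — no interior node is in the conditioning set.
  P2: blocked at collider Cholesterol (neither it nor any descendant is in the conditioning set).
{} does not satisfy the backdoor criterion.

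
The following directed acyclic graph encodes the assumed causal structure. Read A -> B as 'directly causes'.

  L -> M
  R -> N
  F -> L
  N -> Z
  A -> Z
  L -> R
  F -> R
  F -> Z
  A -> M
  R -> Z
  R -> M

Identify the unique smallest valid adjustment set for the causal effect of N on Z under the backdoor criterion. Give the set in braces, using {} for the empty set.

{R}

Variables eligible for adjustment (non-descendants of N, excluding N and Z): {A, F, L, M, R}.
Backdoor paths from N to Z:
  P1: N <- R <- F -> L -> M <- A -> Z
  P2: N <- R <- F -> Z
  P3: N <- R <- L <- F -> Z
  P4: N <- R <- L -> M <- A -> Z
  P5: N <- R -> Z
  P6: N <- R -> M <- L <- F -> Z
  P7: N <- R -> M <- A -> Z
The empty set is not sufficient: P2 (N <- R <- F -> Z) has no collider blocking it and no conditioned non-collider, so it is open.
Try {R}:
  P1: blocked at chain node R ∈ conditioning set.
  P2: blocked at chain node R ∈ conditioning set.
  P3: blocked at chain node R ∈ conditioning set.
  P4: blocked at chain node R ∈ conditioning set.
  P5: blocked at fork node R ∈ conditioning set.
  P6: blocked at fork node R ∈ conditioning set.
  P7: blocked at fork node R ∈ conditioning set.
{R} contains no descendant of N and blocks every backdoor path.
No other singleton works — e.g. {F} leaves P5 open — so {R} is the unique smallest valid adjustment set.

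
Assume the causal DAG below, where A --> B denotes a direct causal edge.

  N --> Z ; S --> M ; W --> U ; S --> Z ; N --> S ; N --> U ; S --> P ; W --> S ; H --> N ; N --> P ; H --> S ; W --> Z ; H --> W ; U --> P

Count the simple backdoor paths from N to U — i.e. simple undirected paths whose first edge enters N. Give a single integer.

A backdoor path from N to U is any simple undirected path whose first edge points into N (i.e. leaves N via a parent).
Parents of N: {H}.
Enumerating:
  P1: N <- H -> W -> U
  P2: N <- H -> W -> S -> P <- U
  P3: N <- H -> W -> Z <- S -> P <- U
  P4: N <- H -> S <- W -> U
  P5: N <- H -> S -> Z <- W -> U
  P6: N <- H -> S -> P <- U
That exhausts the simple backdoor paths. Count: 6.

6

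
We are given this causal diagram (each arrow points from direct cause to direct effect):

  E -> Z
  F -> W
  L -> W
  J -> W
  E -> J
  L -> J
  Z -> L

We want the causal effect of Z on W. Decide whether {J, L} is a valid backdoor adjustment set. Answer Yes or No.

No

Backdoor paths from Z to W (paths whose first edge points into Z):
  P1: Z <- E -> J <- L -> W
  P2: Z <- E -> J -> W
Condition 1 (no descendant of Z in the set): FAILS — J and L are descendants of Z.
Condition 2 (every backdoor path blocked by {J, L}):
  P1: blocked at fork node L ∈ conditioning set.
  P2: blocked at chain node J ∈ conditioning set.
{J, L} does not satisfy the backdoor criterion.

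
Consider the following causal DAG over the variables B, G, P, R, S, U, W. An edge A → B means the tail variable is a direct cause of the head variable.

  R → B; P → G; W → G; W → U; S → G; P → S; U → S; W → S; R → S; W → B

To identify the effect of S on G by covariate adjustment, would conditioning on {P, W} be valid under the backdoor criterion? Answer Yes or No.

Yes

Backdoor paths from S to G (paths whose first edge points into S):
  P1: S <- W -> G
  P2: S <- R -> B <- W -> G
  P3: S <- U <- W -> G
  P4: S <- P -> G
Condition 1 (no descendant of S in the set): holds — descendants of S are {G}; none are in {P, W}.
Condition 2 (every backdoor path blocked by {P, W}):
  P1: blocked at fork node W ∈ conditioning set.
  P2: blocked at collider B (neither it nor any descendant is in the conditioning set).
  P3: blocked at fork node W ∈ conditioning set.
  P4: blocked at fork node P ∈ conditioning set.
{P, W} satisfies the backdoor criterion.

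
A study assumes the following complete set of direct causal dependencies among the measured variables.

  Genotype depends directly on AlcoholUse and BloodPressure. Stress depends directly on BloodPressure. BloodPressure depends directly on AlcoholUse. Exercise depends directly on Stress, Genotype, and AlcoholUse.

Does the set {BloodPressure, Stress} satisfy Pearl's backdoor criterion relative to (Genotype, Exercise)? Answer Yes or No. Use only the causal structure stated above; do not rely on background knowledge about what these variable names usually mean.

Backdoor paths from Genotype to Exercise (paths whose first edge points into Genotype):
  P1: Genotype <- AlcoholUse -> BloodPressure -> Stress -> Exercise
  P2: Genotype <- AlcoholUse -> Exercise
  P3: Genotype <- BloodPressure <- AlcoholUse -> Exercise
  P4: Genotype <- BloodPressure -> Stress -> Exercise
Condition 1 (no descendant of Genotype in the set): holds — descendants of Genotype are {Exercise}; none are in {BloodPressure, Stress}.
Condition 2 (every backdoor path blocked by {BloodPressure, Stress}):
  P1: blocked at chain node BloodPressure ∈ conditioning set.
  P2: open — no interior node is in the conditioning set.
  P3: blocked at chain node BloodPressure ∈ conditioning set.
  P4: blocked at fork node BloodPressure ∈ conditioning set.
{BloodPressure, Stress} does not satisfy the backdoor criterion.

No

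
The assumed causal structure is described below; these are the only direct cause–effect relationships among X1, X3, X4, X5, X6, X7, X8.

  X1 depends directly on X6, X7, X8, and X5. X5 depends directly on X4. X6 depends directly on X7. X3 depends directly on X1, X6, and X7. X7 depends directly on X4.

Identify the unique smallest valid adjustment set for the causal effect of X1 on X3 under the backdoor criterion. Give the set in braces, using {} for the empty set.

Variables eligible for adjustment (non-descendants of X1, excluding X1 and X3): {X4, X5, X6, X7, X8}.
Backdoor paths from X1 to X3:
  P1: X1 <- X7 -> X6 -> X3
  P2: X1 <- X7 -> X3
  P3: X1 <- X6 <- X7 -> X3
  P4: X1 <- X6 -> X3
  P5: X1 <- X5 <- X4 -> X7 -> X6 -> X3
  P6: X1 <- X5 <- X4 -> X7 -> X3
The empty set is not sufficient: P1 (X1 <- X7 -> X6 -> X3) has no collider blocking it and no conditioned non-collider, so it is open.
Try {X6, X7}:
  P1: blocked at fork node X7 ∈ conditioning set.
  P2: blocked at fork node X7 ∈ conditioning set.
  P3: blocked at chain node X6 ∈ conditioning set.
  P4: blocked at fork node X6 ∈ conditioning set.
  P5: blocked at chain node X7 ∈ conditioning set.
  P6: blocked at chain node X7 ∈ conditioning set.
{X6, X7} contains no descendant of X1 and blocks every backdoor path.
Every element of {X6, X7} is needed (dropping X6 leaves P4 open; dropping X7 leaves P2 open), so no proper subset is valid.
Among all size-2 subsets of the eligible variables, only {X6, X7} blocks every backdoor path, so it is the unique smallest valid adjustment set.

{X6, X7}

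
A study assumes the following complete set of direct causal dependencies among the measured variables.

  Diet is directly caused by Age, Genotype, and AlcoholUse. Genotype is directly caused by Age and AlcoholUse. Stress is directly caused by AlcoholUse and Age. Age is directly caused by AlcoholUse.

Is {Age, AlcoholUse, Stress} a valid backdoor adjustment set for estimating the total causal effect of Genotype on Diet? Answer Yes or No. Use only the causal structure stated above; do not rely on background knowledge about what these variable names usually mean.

Backdoor paths from Genotype to Diet (paths whose first edge points into Genotype):
  P1: Genotype <- AlcoholUse -> Age -> Diet
  P2: Genotype <- AlcoholUse -> Stress <- Age -> Diet
  P3: Genotype <- AlcoholUse -> Diet
  P4: Genotype <- Age <- AlcoholUse -> Diet
  P5: Genotype <- Age -> Stress <- AlcoholUse -> Diet
  P6: Genotype <- Age -> Diet
Condition 1 (no descendant of Genotype in the set): holds — descendants of Genotype are {Diet}; none are in {Age, AlcoholUse, Stress}.
Condition 2 (every backdoor path blocked by {Age, AlcoholUse, Stress}):
  P1: blocked at fork node AlcoholUse ∈ conditioning set.
  P2: blocked at fork node AlcoholUse ∈ conditioning set.
  P3: blocked at fork node AlcoholUse ∈ conditioning set.
  P4: blocked at chain node Age ∈ conditioning set.
  P5: blocked at fork node Age ∈ conditioning set.
  P6: blocked at fork node Age ∈ conditioning set.
{Age, AlcoholUse, Stress} satisfies the backdoor criterion.

Yes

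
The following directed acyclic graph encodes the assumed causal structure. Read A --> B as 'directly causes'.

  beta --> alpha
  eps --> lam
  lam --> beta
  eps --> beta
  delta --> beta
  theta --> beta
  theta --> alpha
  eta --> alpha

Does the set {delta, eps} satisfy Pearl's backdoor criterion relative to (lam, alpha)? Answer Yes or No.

Yes

Backdoor paths from lam to alpha (paths whose first edge points into lam):
  P1: lam <- eps -> beta <- theta -> alpha
  P2: lam <- eps -> beta -> alpha
Condition 1 (no descendant of lam in the set): holds — descendants of lam are {alpha, beta}; none are in {delta, eps}.
Condition 2 (every backdoor path blocked by {delta, eps}):
  P1: blocked at fork node eps ∈ conditioning set.
  P2: blocked at fork node eps ∈ conditioning set.
{delta, eps} satisfies the backdoor criterion.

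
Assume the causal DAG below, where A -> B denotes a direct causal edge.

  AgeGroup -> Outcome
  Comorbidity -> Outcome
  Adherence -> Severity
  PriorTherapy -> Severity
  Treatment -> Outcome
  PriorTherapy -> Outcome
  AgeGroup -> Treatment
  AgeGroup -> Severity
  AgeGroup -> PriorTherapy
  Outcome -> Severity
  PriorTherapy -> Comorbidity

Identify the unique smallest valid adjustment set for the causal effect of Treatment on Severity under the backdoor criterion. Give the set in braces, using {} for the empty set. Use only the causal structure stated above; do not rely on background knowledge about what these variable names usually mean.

{AgeGroup}

Variables eligible for adjustment (non-descendants of Treatment, excluding Treatment and Severity): {Adherence, AgeGroup, Comorbidity, PriorTherapy}.
Backdoor paths from Treatment to Severity:
  P1: Treatment <- AgeGroup -> PriorTherapy -> Comorbidity -> Outcome -> Severity
  P2: Treatment <- AgeGroup -> PriorTherapy -> Outcome -> Severity
  P3: Treatment <- AgeGroup -> PriorTherapy -> Severity
  P4: Treatment <- AgeGroup -> Outcome <- PriorTherapy -> Severity
  P5: Treatment <- AgeGroup -> Outcome <- Comorbidity <- PriorTherapy -> Severity
  P6: Treatment <- AgeGroup -> Outcome -> Severity
  P7: Treatment <- AgeGroup -> Severity
The empty set is not sufficient: P1 (Treatment <- AgeGroup -> PriorTherapy -> Comorbidity -> Outcome -> Severity) has no collider blocking it and no conditioned non-collider, so it is open.
Try {AgeGroup}:
  P1: blocked at fork node AgeGroup ∈ conditioning set.
  P2: blocked at fork node AgeGroup ∈ conditioning set.
  P3: blocked at fork node AgeGroup ∈ conditioning set.
  P4: blocked at fork node AgeGroup ∈ conditioning set.
  P5: blocked at fork node AgeGroup ∈ conditioning set.
  P6: blocked at fork node AgeGroup ∈ conditioning set.
  P7: blocked at fork node AgeGroup ∈ conditioning set.
{AgeGroup} contains no descendant of Treatment and blocks every backdoor path.
No other singleton works — e.g. {PriorTherapy} leaves P6 open — so {AgeGroup} is the unique smallest valid adjustment set.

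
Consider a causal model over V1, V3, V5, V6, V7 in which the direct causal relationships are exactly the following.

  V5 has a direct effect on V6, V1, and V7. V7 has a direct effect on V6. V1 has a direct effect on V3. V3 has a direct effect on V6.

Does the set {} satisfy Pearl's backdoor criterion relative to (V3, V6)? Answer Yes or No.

Backdoor paths from V3 to V6 (paths whose first edge points into V3):
  P1: V3 <- V1 <- V5 -> V7 -> V6
  P2: V3 <- V1 <- V5 -> V6
Condition 1 (no descendant of V3 in the set): holds — descendants of V3 are {V6}; none are in {}.
Condition 2 (every backdoor path blocked by {}):
  P1: open — no interior node is in the conditioning set.
  P2: open — no interior node is in the conditioning set.
{} does not satisfy the backdoor criterion.

No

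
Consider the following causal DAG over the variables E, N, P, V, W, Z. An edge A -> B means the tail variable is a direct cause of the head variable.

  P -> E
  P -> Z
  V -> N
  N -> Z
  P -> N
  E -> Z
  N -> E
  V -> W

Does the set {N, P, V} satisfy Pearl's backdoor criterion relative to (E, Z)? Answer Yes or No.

Yes

Backdoor paths from E to Z (paths whose first edge points into E):
  P1: E <- P -> N -> Z
  P2: E <- P -> Z
  P3: E <- N <- P -> Z
  P4: E <- N -> Z
Condition 1 (no descendant of E in the set): holds — descendants of E are {Z}; none are in {N, P, V}.
Condition 2 (every backdoor path blocked by {N, P, V}):
  P1: blocked at fork node P ∈ conditioning set.
  P2: blocked at fork node P ∈ conditioning set.
  P3: blocked at chain node N ∈ conditioning set.
  P4: blocked at fork node N ∈ conditioning set.
{N, P, V} satisfies the backdoor criterion.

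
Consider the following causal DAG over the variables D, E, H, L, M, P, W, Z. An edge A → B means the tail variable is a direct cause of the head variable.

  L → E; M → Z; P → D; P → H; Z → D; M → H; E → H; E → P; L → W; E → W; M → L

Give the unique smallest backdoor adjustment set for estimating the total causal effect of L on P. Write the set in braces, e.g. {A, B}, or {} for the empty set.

{}

Variables eligible for adjustment (non-descendants of L, excluding L and P): {M, Z}.
Backdoor paths from L to P:
  P1: L <- M -> Z -> D <- P
  P2: L <- M -> H <- E -> P
  P3: L <- M -> H <- P
Each backdoor path contains an unconditioned collider, so every path is already blocked with the empty conditioning set:
  P1: blocked at collider D (neither it nor any descendant is in the conditioning set).
  P2: blocked at collider H (neither it nor any descendant is in the conditioning set).
  P3: blocked at collider H (neither it nor any descendant is in the conditioning set).
The empty set is therefore the unique smallest valid set.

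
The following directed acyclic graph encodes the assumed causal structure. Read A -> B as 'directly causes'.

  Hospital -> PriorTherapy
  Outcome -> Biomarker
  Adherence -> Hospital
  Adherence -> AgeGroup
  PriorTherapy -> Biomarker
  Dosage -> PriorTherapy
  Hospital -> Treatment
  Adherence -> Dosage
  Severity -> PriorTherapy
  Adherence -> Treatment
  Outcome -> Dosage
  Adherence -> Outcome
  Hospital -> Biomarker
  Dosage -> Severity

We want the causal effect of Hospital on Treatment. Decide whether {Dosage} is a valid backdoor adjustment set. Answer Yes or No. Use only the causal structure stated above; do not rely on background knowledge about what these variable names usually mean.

Backdoor paths from Hospital to Treatment (paths whose first edge points into Hospital):
  P1: Hospital <- Adherence -> Treatment
Condition 1 (no descendant of Hospital in the set): holds — descendants of Hospital are {Biomarker, PriorTherapy, Treatment}; none are in {Dosage}.
Condition 2 (every backdoor path blocked by {Dosage}):
  P1: open — no interior node is in the conditioning set.
{Dosage} does not satisfy the backdoor criterion.

No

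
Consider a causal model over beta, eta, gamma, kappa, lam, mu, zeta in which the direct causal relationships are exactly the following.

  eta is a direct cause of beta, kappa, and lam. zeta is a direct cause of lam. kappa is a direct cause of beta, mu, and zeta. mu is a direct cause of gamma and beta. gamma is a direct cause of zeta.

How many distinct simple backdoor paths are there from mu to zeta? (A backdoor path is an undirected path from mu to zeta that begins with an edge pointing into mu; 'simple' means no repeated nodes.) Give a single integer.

3

A backdoor path from mu to zeta is any simple undirected path whose first edge points into mu (i.e. leaves mu via a parent).
Parents of mu: {kappa}.
Enumerating:
  P1: mu <- kappa <- eta -> lam <- zeta
  P2: mu <- kappa -> zeta
  P3: mu <- kappa -> beta <- eta -> lam <- zeta
That exhausts the simple backdoor paths. Count: 3.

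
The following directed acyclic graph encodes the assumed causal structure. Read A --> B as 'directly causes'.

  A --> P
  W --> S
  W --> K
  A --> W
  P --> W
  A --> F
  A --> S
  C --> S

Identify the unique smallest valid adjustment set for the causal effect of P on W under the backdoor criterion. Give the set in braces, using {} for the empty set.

{A}

Variables eligible for adjustment (non-descendants of P, excluding P and W): {A, C, F}.
Backdoor paths from P to W:
  P1: P <- A -> W
  P2: P <- A -> S <- W
The empty set is not sufficient: P1 (P <- A -> W) has no collider blocking it and no conditioned non-collider, so it is open.
Try {A}:
  P1: blocked at fork node A ∈ conditioning set.
  P2: blocked at fork node A ∈ conditioning set.
{A} contains no descendant of P and blocks every backdoor path.
No other singleton works — e.g. {C} leaves P1 open — so {A} is the unique smallest valid adjustment set.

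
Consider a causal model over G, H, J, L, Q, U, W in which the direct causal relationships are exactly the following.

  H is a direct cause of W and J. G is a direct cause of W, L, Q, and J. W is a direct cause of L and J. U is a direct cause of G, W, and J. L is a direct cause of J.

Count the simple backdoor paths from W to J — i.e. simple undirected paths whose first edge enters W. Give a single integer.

7

A backdoor path from W to J is any simple undirected path whose first edge points into W (i.e. leaves W via a parent).
Parents of W: {G, H, U}.
Enumerating:
  P1: W <- U -> G -> L -> J
  P2: W <- U -> G -> J
  P3: W <- U -> J
  P4: W <- H -> J
  P5: W <- G <- U -> J
  P6: W <- G -> L -> J
  P7: W <- G -> J
That exhausts the simple backdoor paths. Count: 7.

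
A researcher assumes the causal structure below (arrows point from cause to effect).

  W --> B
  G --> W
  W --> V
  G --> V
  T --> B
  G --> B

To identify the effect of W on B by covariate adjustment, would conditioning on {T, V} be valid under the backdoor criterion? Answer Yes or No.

No

Backdoor paths from W to B (paths whose first edge points into W):
  P1: W <- G -> B
Condition 1 (no descendant of W in the set): FAILS — V is a descendant of W.
Condition 2 (every backdoor path blocked by {T, V}):
  P1: open — no interior node is in the conditioning set.
{T, V} does not satisfy the backdoor criterion.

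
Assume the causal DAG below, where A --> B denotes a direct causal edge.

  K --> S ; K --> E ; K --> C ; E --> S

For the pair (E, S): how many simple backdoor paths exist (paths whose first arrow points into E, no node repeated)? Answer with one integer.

1

A backdoor path from E to S is any simple undirected path whose first edge points into E (i.e. leaves E via a parent).
Parents of E: {K}.
Enumerating:
  P1: E <- K -> S
That exhausts the simple backdoor paths. Count: 1.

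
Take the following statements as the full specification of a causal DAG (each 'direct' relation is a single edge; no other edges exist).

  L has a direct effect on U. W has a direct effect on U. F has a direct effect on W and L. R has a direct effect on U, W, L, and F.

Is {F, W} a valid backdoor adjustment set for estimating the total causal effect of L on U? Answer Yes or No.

No

Backdoor paths from L to U (paths whose first edge points into L):
  P1: L <- R -> F -> W -> U
  P2: L <- R -> W -> U
  P3: L <- R -> U
  P4: L <- F <- R -> W -> U
  P5: L <- F <- R -> U
  P6: L <- F -> W <- R -> U
  P7: L <- F -> W -> U
Condition 1 (no descendant of L in the set): holds — descendants of L are {U}; none are in {F, W}.
Condition 2 (every backdoor path blocked by {F, W}):
  P1: blocked at chain node F ∈ conditioning set.
  P2: blocked at chain node W ∈ conditioning set.
  P3: open — no interior node is in the conditioning set.
  P4: blocked at chain node F ∈ conditioning set.
  P5: blocked at chain node F ∈ conditioning set.
  P6: blocked at fork node F ∈ conditioning set.
  P7: blocked at fork node F ∈ conditioning set.
{F, W} does not satisfy the backdoor criterion.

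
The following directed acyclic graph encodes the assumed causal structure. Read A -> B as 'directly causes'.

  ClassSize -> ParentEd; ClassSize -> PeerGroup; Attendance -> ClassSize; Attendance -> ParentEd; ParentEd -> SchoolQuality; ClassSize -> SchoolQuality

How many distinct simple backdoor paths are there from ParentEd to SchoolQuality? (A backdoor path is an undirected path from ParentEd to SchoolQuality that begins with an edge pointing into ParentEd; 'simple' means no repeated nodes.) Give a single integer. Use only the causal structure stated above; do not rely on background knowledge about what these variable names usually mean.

A backdoor path from ParentEd to SchoolQuality is any simple undirected path whose first edge points into ParentEd (i.e. leaves ParentEd via a parent).
Parents of ParentEd: {Attendance, ClassSize}.
Enumerating:
  P1: ParentEd <- Attendance -> ClassSize -> SchoolQuality
  P2: ParentEd <- ClassSize -> SchoolQuality
That exhausts the simple backdoor paths. Count: 2.

2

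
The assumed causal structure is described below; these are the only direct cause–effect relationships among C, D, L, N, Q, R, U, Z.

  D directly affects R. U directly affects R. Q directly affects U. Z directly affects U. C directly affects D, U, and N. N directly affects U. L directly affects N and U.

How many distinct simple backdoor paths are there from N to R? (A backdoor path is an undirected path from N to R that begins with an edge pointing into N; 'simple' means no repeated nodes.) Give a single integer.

4

A backdoor path from N to R is any simple undirected path whose first edge points into N (i.e. leaves N via a parent).
Parents of N: {C, L}.
Enumerating:
  P1: N <- C -> D -> R
  P2: N <- C -> U -> R
  P3: N <- L -> U <- C -> D -> R
  P4: N <- L -> U -> R
That exhausts the simple backdoor paths. Count: 4.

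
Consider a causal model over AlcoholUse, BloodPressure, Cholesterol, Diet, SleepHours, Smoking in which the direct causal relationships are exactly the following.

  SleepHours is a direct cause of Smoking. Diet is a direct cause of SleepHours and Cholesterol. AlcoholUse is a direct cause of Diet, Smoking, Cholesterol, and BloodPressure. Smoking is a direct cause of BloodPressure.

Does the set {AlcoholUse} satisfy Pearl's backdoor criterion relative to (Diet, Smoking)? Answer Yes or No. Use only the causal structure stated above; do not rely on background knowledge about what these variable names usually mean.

Backdoor paths from Diet to Smoking (paths whose first edge points into Diet):
  P1: Diet <- AlcoholUse -> Smoking
  P2: Diet <- AlcoholUse -> BloodPressure <- Smoking
Condition 1 (no descendant of Diet in the set): holds — descendants of Diet are {BloodPressure, Cholesterol, SleepHours, Smoking}; none are in {AlcoholUse}.
Condition 2 (every backdoor path blocked by {AlcoholUse}):
  P1: blocked at fork node AlcoholUse ∈ conditioning set.
  P2: blocked at fork node AlcoholUse ∈ conditioning set.
{AlcoholUse} satisfies the backdoor criterion.

Yes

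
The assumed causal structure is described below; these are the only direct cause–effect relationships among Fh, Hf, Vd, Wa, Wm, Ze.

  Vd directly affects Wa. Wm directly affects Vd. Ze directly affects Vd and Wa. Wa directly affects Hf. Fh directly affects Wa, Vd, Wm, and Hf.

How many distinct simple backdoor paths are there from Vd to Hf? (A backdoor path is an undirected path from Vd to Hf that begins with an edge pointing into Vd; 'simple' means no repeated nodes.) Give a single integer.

6

A backdoor path from Vd to Hf is any simple undirected path whose first edge points into Vd (i.e. leaves Vd via a parent).
Parents of Vd: {Fh, Wm, Ze}.
Enumerating:
  P1: Vd <- Fh -> Wa -> Hf
  P2: Vd <- Fh -> Hf
  P3: Vd <- Ze -> Wa <- Fh -> Hf
  P4: Vd <- Ze -> Wa -> Hf
  P5: Vd <- Wm <- Fh -> Wa -> Hf
  P6: Vd <- Wm <- Fh -> Hf
That exhausts the simple backdoor paths. Count: 6.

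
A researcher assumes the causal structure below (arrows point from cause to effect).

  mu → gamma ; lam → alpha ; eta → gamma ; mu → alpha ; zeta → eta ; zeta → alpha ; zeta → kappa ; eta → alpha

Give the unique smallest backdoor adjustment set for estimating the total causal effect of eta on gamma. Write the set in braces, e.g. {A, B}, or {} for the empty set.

Variables eligible for adjustment (non-descendants of eta, excluding eta and gamma): {kappa, lam, mu, zeta}.
Backdoor paths from eta to gamma:
  P1: eta <- zeta -> alpha <- mu -> gamma
Each backdoor path contains an unconditioned collider, so every path is already blocked with the empty conditioning set:
  P1: blocked at collider alpha (neither it nor any descendant is in the conditioning set).
The empty set is therefore the unique smallest valid set.

{}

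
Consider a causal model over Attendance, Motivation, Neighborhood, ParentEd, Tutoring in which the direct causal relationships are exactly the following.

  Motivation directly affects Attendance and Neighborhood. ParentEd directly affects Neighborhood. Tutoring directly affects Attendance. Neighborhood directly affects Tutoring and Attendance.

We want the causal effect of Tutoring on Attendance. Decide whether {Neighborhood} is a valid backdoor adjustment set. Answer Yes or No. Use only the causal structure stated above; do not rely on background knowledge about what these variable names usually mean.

Yes

Backdoor paths from Tutoring to Attendance (paths whose first edge points into Tutoring):
  P1: Tutoring <- Neighborhood <- Motivation -> Attendance
  P2: Tutoring <- Neighborhood -> Attendance
Condition 1 (no descendant of Tutoring in the set): holds — descendants of Tutoring are {Attendance}; none are in {Neighborhood}.
Condition 2 (every backdoor path blocked by {Neighborhood}):
  P1: blocked at chain node Neighborhood ∈ conditioning set.
  P2: blocked at fork node Neighborhood ∈ conditioning set.
{Neighborhood} satisfies the backdoor criterion.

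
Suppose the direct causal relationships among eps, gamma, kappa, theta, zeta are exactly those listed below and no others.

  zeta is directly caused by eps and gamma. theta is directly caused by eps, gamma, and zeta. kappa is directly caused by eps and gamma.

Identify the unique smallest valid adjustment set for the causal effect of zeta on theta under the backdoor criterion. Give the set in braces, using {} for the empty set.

Variables eligible for adjustment (non-descendants of zeta, excluding zeta and theta): {eps, gamma, kappa}.
Backdoor paths from zeta to theta:
  P1: zeta <- gamma -> kappa <- eps -> theta
  P2: zeta <- gamma -> theta
  P3: zeta <- eps -> kappa <- gamma -> theta
  P4: zeta <- eps -> theta
The empty set is not sufficient: P2 (zeta <- gamma -> theta) has no collider blocking it and no conditioned non-collider, so it is open.
Try {eps, gamma}:
  P1: blocked at fork node gamma ∈ conditioning set.
  P2: blocked at fork node gamma ∈ conditioning set.
  P3: blocked at fork node eps ∈ conditioning set.
  P4: blocked at fork node eps ∈ conditioning set.
{eps, gamma} contains no descendant of zeta and blocks every backdoor path.
Every element of {eps, gamma} is needed (dropping eps leaves P4 open; dropping gamma leaves P2 open), so no proper subset is valid.
Among all size-2 subsets of the eligible variables, only {eps, gamma} blocks every backdoor path, so it is the unique smallest valid adjustment set.

{eps, gamma}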